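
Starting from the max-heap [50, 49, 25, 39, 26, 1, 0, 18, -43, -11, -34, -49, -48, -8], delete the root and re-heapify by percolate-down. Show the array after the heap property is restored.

[49, 39, 25, 18, 26, 1, 0, -8, -43, -11, -34, -49, -48]

remove root 50; move last element -8 to root → [-8, 49, 25, 39, 26, 1, 0, 18, -43, -11, -34, -49, -48]
-8 vs larger child 49 at index 1, swap → [49, -8, 25, 39, 26, 1, 0, 18, -43, -11, -34, -49, -48]
-8 vs larger child 39 at index 3, swap → [49, 39, 25, -8, 26, 1, 0, 18, -43, -11, -34, -49, -48]
-8 vs larger child 18 at index 7, swap → [49, 39, 25, 18, 26, 1, 0, -8, -43, -11, -34, -49, -48]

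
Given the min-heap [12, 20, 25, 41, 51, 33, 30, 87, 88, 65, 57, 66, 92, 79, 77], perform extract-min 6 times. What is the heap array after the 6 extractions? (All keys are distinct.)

extract-min #1 returns 12:
  remove root 12; move last element 77 to root → [77, 20, 25, 41, 51, 33, 30, 87, 88, 65, 57, 66, 92, 79]
  77 vs smaller child 20 at index 1, swap → [20, 77, 25, 41, 51, 33, 30, 87, 88, 65, 57, 66, 92, 79]
  77 vs smaller child 41 at index 3, swap → [20, 41, 25, 77, 51, 33, 30, 87, 88, 65, 57, 66, 92, 79]
extract-min #2 returns 20:
  remove root 20; move last element 79 to root → [79, 41, 25, 77, 51, 33, 30, 87, 88, 65, 57, 66, 92]
  79 vs smaller child 25 at index 2, swap → [25, 41, 79, 77, 51, 33, 30, 87, 88, 65, 57, 66, 92]
  79 vs smaller child 30 at index 6, swap → [25, 41, 30, 77, 51, 33, 79, 87, 88, 65, 57, 66, 92]
extract-min #3 returns 25:
  remove root 25; move last element 92 to root → [92, 41, 30, 77, 51, 33, 79, 87, 88, 65, 57, 66]
  92 vs smaller child 30 at index 2, swap → [30, 41, 92, 77, 51, 33, 79, 87, 88, 65, 57, 66]
  92 vs smaller child 33 at index 5, swap → [30, 41, 33, 77, 51, 92, 79, 87, 88, 65, 57, 66]
  92 vs only child 66 at index 11, swap → [30, 41, 33, 77, 51, 66, 79, 87, 88, 65, 57, 92]
extract-min #4 returns 30:
  remove root 30; move last element 92 to root → [92, 41, 33, 77, 51, 66, 79, 87, 88, 65, 57]
  92 vs smaller child 33 at index 2, swap → [33, 41, 92, 77, 51, 66, 79, 87, 88, 65, 57]
  92 vs smaller child 66 at index 5, swap → [33, 41, 66, 77, 51, 92, 79, 87, 88, 65, 57]
extract-min #5 returns 33:
  remove root 33; move last element 57 to root → [57, 41, 66, 77, 51, 92, 79, 87, 88, 65]
  57 vs smaller child 41 at index 1, swap → [41, 57, 66, 77, 51, 92, 79, 87, 88, 65]
  57 vs smaller child 51 at index 4, swap → [41, 51, 66, 77, 57, 92, 79, 87, 88, 65]
extract-min #6 returns 41:
  remove root 41; move last element 65 to root → [65, 51, 66, 77, 57, 92, 79, 87, 88]
  65 vs smaller child 51 at index 1, swap → [51, 65, 66, 77, 57, 92, 79, 87, 88]
  65 vs smaller child 57 at index 4, swap → [51, 57, 66, 77, 65, 92, 79, 87, 88]

[51, 57, 66, 77, 65, 92, 79, 87, 88]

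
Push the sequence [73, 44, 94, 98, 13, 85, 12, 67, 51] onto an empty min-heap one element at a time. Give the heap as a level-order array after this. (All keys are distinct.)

[12, 44, 13, 51, 73, 94, 85, 98, 67]

Insert 73:
  append 73 at index 0 → [73] (no swap needed)
Insert 44:
  append 44 at index 1 → [73, 44]
  44 < parent 73 at index 0, swap → [44, 73]
Insert 94:
  append 94 at index 2 → [44, 73, 94] (no swap needed)
Insert 98:
  append 98 at index 3 → [44, 73, 94, 98] (no swap needed)
Insert 13:
  append 13 at index 4 → [44, 73, 94, 98, 13]
  13 < parent 73 at index 1, swap → [44, 13, 94, 98, 73]
  13 < parent 44 at index 0, swap → [13, 44, 94, 98, 73]
Insert 85:
  append 85 at index 5 → [13, 44, 94, 98, 73, 85]
  85 < parent 94 at index 2, swap → [13, 44, 85, 98, 73, 94]
Insert 12:
  append 12 at index 6 → [13, 44, 85, 98, 73, 94, 12]
  12 < parent 85 at index 2, swap → [13, 44, 12, 98, 73, 94, 85]
  12 < parent 13 at index 0, swap → [12, 44, 13, 98, 73, 94, 85]
Insert 67:
  append 67 at index 7 → [12, 44, 13, 98, 73, 94, 85, 67]
  67 < parent 98 at index 3, swap → [12, 44, 13, 67, 73, 94, 85, 98]
Insert 51:
  append 51 at index 8 → [12, 44, 13, 67, 73, 94, 85, 98, 51]
  51 < parent 67 at index 3, swap → [12, 44, 13, 51, 73, 94, 85, 98, 67]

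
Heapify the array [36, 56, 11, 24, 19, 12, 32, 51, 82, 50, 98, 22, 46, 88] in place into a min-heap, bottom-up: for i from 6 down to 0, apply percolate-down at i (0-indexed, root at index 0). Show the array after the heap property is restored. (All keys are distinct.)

sift down from index 6: already satisfies heap property
sift down from index 5: already satisfies heap property
sift down from index 4: already satisfies heap property
sift down from index 3: already satisfies heap property
sift down from index 2: already satisfies heap property
sift down from index 1:
  56 vs smaller child 19 at index 4, swap → [36, 19, 11, 24, 56, 12, 32, 51, 82, 50, 98, 22, 46, 88]
  56 vs smaller child 50 at index 9, swap → [36, 19, 11, 24, 50, 12, 32, 51, 82, 56, 98, 22, 46, 88]
sift down from index 0:
  36 vs smaller child 11 at index 2, swap → [11, 19, 36, 24, 50, 12, 32, 51, 82, 56, 98, 22, 46, 88]
  36 vs smaller child 12 at index 5, swap → [11, 19, 12, 24, 50, 36, 32, 51, 82, 56, 98, 22, 46, 88]
  36 vs smaller child 22 at index 11, swap → [11, 19, 12, 24, 50, 22, 32, 51, 82, 56, 98, 36, 46, 88]

[11, 19, 12, 24, 50, 22, 32, 51, 82, 56, 98, 36, 46, 88]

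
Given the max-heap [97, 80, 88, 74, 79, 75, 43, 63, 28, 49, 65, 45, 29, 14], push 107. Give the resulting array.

append 107 at index 14 → [97, 80, 88, 74, 79, 75, 43, 63, 28, 49, 65, 45, 29, 14, 107]
107 > parent 43 at index 6, swap → [97, 80, 88, 74, 79, 75, 107, 63, 28, 49, 65, 45, 29, 14, 43]
107 > parent 88 at index 2, swap → [97, 80, 107, 74, 79, 75, 88, 63, 28, 49, 65, 45, 29, 14, 43]
107 > parent 97 at index 0, swap → [107, 80, 97, 74, 79, 75, 88, 63, 28, 49, 65, 45, 29, 14, 43]

[107, 80, 97, 74, 79, 75, 88, 63, 28, 49, 65, 45, 29, 14, 43]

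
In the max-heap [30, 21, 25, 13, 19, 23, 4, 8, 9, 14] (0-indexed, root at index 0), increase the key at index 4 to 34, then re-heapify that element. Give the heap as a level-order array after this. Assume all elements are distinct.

set index 4 from 19 to 34 → [30, 21, 25, 13, 34, 23, 4, 8, 9, 14]
34 > parent 21 at index 1, swap → [30, 34, 25, 13, 21, 23, 4, 8, 9, 14]
34 > parent 30 at index 0, swap → [34, 30, 25, 13, 21, 23, 4, 8, 9, 14]

[34, 30, 25, 13, 21, 23, 4, 8, 9, 14]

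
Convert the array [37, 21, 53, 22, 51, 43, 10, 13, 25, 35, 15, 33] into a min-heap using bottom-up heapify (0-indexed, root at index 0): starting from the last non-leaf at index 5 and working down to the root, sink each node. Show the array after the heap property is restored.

[10, 13, 33, 21, 15, 37, 53, 22, 25, 35, 51, 43]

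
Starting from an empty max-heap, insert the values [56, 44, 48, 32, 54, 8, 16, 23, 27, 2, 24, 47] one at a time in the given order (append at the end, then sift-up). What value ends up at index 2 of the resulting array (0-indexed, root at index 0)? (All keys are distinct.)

Insert 56:
  append 56 at index 0 → [56] (no swap needed)
Insert 44:
  append 44 at index 1 → [56, 44] (no swap needed)
Insert 48:
  append 48 at index 2 → [56, 44, 48] (no swap needed)
Insert 32:
  append 32 at index 3 → [56, 44, 48, 32] (no swap needed)
Insert 54:
  append 54 at index 4 → [56, 44, 48, 32, 54]
  54 > parent 44 at index 1, swap → [56, 54, 48, 32, 44]
Insert 8:
  append 8 at index 5 → [56, 54, 48, 32, 44, 8] (no swap needed)
Insert 16:
  append 16 at index 6 → [56, 54, 48, 32, 44, 8, 16] (no swap needed)
Insert 23:
  append 23 at index 7 → [56, 54, 48, 32, 44, 8, 16, 23] (no swap needed)
Insert 27:
  append 27 at index 8 → [56, 54, 48, 32, 44, 8, 16, 23, 27] (no swap needed)
Insert 2:
  append 2 at index 9 → [56, 54, 48, 32, 44, 8, 16, 23, 27, 2] (no swap needed)
Insert 24:
  append 24 at index 10 → [56, 54, 48, 32, 44, 8, 16, 23, 27, 2, 24] (no swap needed)
Insert 47:
  append 47 at index 11 → [56, 54, 48, 32, 44, 8, 16, 23, 27, 2, 24, 47]
  47 > parent 8 at index 5, swap → [56, 54, 48, 32, 44, 47, 16, 23, 27, 2, 24, 8]
resulting array: [56, 54, 48, 32, 44, 47, 16, 23, 27, 2, 24, 8]

48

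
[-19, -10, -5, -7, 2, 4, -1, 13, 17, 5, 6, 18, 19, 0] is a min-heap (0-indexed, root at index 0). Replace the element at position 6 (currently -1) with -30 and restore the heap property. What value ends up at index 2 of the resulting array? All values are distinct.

-19

set index 6 from -1 to -30 → [-19, -10, -5, -7, 2, 4, -30, 13, 17, 5, 6, 18, 19, 0]
-30 < parent -5 at index 2, swap → [-19, -10, -30, -7, 2, 4, -5, 13, 17, 5, 6, 18, 19, 0]
-30 < parent -19 at index 0, swap → [-30, -10, -19, -7, 2, 4, -5, 13, 17, 5, 6, 18, 19, 0]
resulting array: [-30, -10, -19, -7, 2, 4, -5, 13, 17, 5, 6, 18, 19, 0]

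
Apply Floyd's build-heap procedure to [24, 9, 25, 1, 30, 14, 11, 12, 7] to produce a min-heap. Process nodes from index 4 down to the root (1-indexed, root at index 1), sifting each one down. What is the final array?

[1, 7, 11, 9, 30, 14, 25, 12, 24]

sift down from index 4: already satisfies heap property
sift down from index 3:
  25 vs smaller child 11 at index 7, swap → [24, 9, 11, 1, 30, 14, 25, 12, 7]
sift down from index 2:
  9 vs smaller child 1 at index 4, swap → [24, 1, 11, 9, 30, 14, 25, 12, 7]
  9 vs smaller child 7 at index 9, swap → [24, 1, 11, 7, 30, 14, 25, 12, 9]
sift down from index 1:
  24 vs smaller child 1 at index 2, swap → [1, 24, 11, 7, 30, 14, 25, 12, 9]
  24 vs smaller child 7 at index 4, swap → [1, 7, 11, 24, 30, 14, 25, 12, 9]
  24 vs smaller child 9 at index 9, swap → [1, 7, 11, 9, 30, 14, 25, 12, 24]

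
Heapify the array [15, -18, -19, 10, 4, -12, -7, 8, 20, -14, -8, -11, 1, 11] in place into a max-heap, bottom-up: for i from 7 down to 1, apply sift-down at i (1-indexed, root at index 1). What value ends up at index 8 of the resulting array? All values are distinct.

sift down from index 7:
  -7 vs only child 11 at index 14, swap → [15, -18, -19, 10, 4, -12, 11, 8, 20, -14, -8, -11, 1, -7]
sift down from index 6:
  -12 vs larger child 1 at index 13, swap → [15, -18, -19, 10, 4, 1, 11, 8, 20, -14, -8, -11, -12, -7]
sift down from index 5: already satisfies heap property
sift down from index 4:
  10 vs larger child 20 at index 9, swap → [15, -18, -19, 20, 4, 1, 11, 8, 10, -14, -8, -11, -12, -7]
sift down from index 3:
  -19 vs larger child 11 at index 7, swap → [15, -18, 11, 20, 4, 1, -19, 8, 10, -14, -8, -11, -12, -7]
  -19 vs only child -7 at index 14, swap → [15, -18, 11, 20, 4, 1, -7, 8, 10, -14, -8, -11, -12, -19]
sift down from index 2:
  -18 vs larger child 20 at index 4, swap → [15, 20, 11, -18, 4, 1, -7, 8, 10, -14, -8, -11, -12, -19]
  -18 vs larger child 10 at index 9, swap → [15, 20, 11, 10, 4, 1, -7, 8, -18, -14, -8, -11, -12, -19]
sift down from index 1:
  15 vs larger child 20 at index 2, swap → [20, 15, 11, 10, 4, 1, -7, 8, -18, -14, -8, -11, -12, -19]
resulting array: [20, 15, 11, 10, 4, 1, -7, 8, -18, -14, -8, -11, -12, -19]

8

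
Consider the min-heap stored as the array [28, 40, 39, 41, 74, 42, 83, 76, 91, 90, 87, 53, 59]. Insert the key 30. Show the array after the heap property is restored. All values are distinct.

append 30 at index 13 → [28, 40, 39, 41, 74, 42, 83, 76, 91, 90, 87, 53, 59, 30]
30 < parent 83 at index 6, swap → [28, 40, 39, 41, 74, 42, 30, 76, 91, 90, 87, 53, 59, 83]
30 < parent 39 at index 2, swap → [28, 40, 30, 41, 74, 42, 39, 76, 91, 90, 87, 53, 59, 83]

[28, 40, 30, 41, 74, 42, 39, 76, 91, 90, 87, 53, 59, 83]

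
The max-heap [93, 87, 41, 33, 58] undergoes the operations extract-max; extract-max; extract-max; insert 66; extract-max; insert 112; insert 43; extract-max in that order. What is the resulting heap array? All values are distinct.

[43, 33, 41]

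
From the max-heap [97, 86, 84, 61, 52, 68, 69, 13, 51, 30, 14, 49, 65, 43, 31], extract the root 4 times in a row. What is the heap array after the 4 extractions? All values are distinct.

[68, 61, 65, 51, 52, 49, 43, 13, 31, 30, 14]

extract-max #1 returns 97:
  remove root 97; move last element 31 to root → [31, 86, 84, 61, 52, 68, 69, 13, 51, 30, 14, 49, 65, 43]
  31 vs larger child 86 at index 1, swap → [86, 31, 84, 61, 52, 68, 69, 13, 51, 30, 14, 49, 65, 43]
  31 vs larger child 61 at index 3, swap → [86, 61, 84, 31, 52, 68, 69, 13, 51, 30, 14, 49, 65, 43]
  31 vs larger child 51 at index 8, swap → [86, 61, 84, 51, 52, 68, 69, 13, 31, 30, 14, 49, 65, 43]
extract-max #2 returns 86:
  remove root 86; move last element 43 to root → [43, 61, 84, 51, 52, 68, 69, 13, 31, 30, 14, 49, 65]
  43 vs larger child 84 at index 2, swap → [84, 61, 43, 51, 52, 68, 69, 13, 31, 30, 14, 49, 65]
  43 vs larger child 69 at index 6, swap → [84, 61, 69, 51, 52, 68, 43, 13, 31, 30, 14, 49, 65]
extract-max #3 returns 84:
  remove root 84; move last element 65 to root → [65, 61, 69, 51, 52, 68, 43, 13, 31, 30, 14, 49]
  65 vs larger child 69 at index 2, swap → [69, 61, 65, 51, 52, 68, 43, 13, 31, 30, 14, 49]
  65 vs larger child 68 at index 5, swap → [69, 61, 68, 51, 52, 65, 43, 13, 31, 30, 14, 49]
extract-max #4 returns 69:
  remove root 69; move last element 49 to root → [49, 61, 68, 51, 52, 65, 43, 13, 31, 30, 14]
  49 vs larger child 68 at index 2, swap → [68, 61, 49, 51, 52, 65, 43, 13, 31, 30, 14]
  49 vs larger child 65 at index 5, swap → [68, 61, 65, 51, 52, 49, 43, 13, 31, 30, 14]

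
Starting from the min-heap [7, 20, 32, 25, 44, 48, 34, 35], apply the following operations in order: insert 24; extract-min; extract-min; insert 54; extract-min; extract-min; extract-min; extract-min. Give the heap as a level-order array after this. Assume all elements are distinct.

[35, 44, 48, 54]

insert 24:
  append 24 at index 8 → [7, 20, 32, 25, 44, 48, 34, 35, 24]
  24 < parent 25 at index 3, swap → [7, 20, 32, 24, 44, 48, 34, 35, 25]
extract-min → returns 7:
  remove root 7; move last element 25 to root → [25, 20, 32, 24, 44, 48, 34, 35]
  25 vs smaller child 20 at index 1, swap → [20, 25, 32, 24, 44, 48, 34, 35]
  25 vs smaller child 24 at index 3, swap → [20, 24, 32, 25, 44, 48, 34, 35]
extract-min → returns 20:
  remove root 20; move last element 35 to root → [35, 24, 32, 25, 44, 48, 34]
  35 vs smaller child 24 at index 1, swap → [24, 35, 32, 25, 44, 48, 34]
  35 vs smaller child 25 at index 3, swap → [24, 25, 32, 35, 44, 48, 34]
insert 54:
  append 54 at index 7 → [24, 25, 32, 35, 44, 48, 34, 54] (no swap needed)
extract-min → returns 24:
  remove root 24; move last element 54 to root → [54, 25, 32, 35, 44, 48, 34]
  54 vs smaller child 25 at index 1, swap → [25, 54, 32, 35, 44, 48, 34]
  54 vs smaller child 35 at index 3, swap → [25, 35, 32, 54, 44, 48, 34]
extract-min → returns 25:
  remove root 25; move last element 34 to root → [34, 35, 32, 54, 44, 48]
  34 vs smaller child 32 at index 2, swap → [32, 35, 34, 54, 44, 48]
extract-min → returns 32:
  remove root 32; move last element 48 to root → [48, 35, 34, 54, 44]
  48 vs smaller child 34 at index 2, swap → [34, 35, 48, 54, 44]
extract-min → returns 34:
  remove root 34; move last element 44 to root → [44, 35, 48, 54]
  44 vs smaller child 35 at index 1, swap → [35, 44, 48, 54]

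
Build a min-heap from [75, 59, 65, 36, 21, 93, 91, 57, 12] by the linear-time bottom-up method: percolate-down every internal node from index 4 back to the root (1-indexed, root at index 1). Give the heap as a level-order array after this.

sift down from index 4:
  36 vs smaller child 12 at index 9, swap → [75, 59, 65, 12, 21, 93, 91, 57, 36]
sift down from index 3: already satisfies heap property
sift down from index 2:
  59 vs smaller child 12 at index 4, swap → [75, 12, 65, 59, 21, 93, 91, 57, 36]
  59 vs smaller child 36 at index 9, swap → [75, 12, 65, 36, 21, 93, 91, 57, 59]
sift down from index 1:
  75 vs smaller child 12 at index 2, swap → [12, 75, 65, 36, 21, 93, 91, 57, 59]
  75 vs smaller child 21 at index 5, swap → [12, 21, 65, 36, 75, 93, 91, 57, 59]

[12, 21, 65, 36, 75, 93, 91, 57, 59]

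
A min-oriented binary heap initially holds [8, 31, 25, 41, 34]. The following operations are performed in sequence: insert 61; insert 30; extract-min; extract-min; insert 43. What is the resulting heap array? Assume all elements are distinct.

insert 61:
  append 61 at index 5 → [8, 31, 25, 41, 34, 61] (no swap needed)
insert 30:
  append 30 at index 6 → [8, 31, 25, 41, 34, 61, 30] (no swap needed)
extract-min → returns 8:
  remove root 8; move last element 30 to root → [30, 31, 25, 41, 34, 61]
  30 vs smaller child 25 at index 2, swap → [25, 31, 30, 41, 34, 61]
extract-min → returns 25:
  remove root 25; move last element 61 to root → [61, 31, 30, 41, 34]
  61 vs smaller child 30 at index 2, swap → [30, 31, 61, 41, 34]
insert 43:
  append 43 at index 5 → [30, 31, 61, 41, 34, 43]
  43 < parent 61 at index 2, swap → [30, 31, 43, 41, 34, 61]

[30, 31, 43, 41, 34, 61]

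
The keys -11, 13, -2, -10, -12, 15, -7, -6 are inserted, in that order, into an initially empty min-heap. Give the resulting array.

[-12, -11, -7, -6, -10, 15, -2, 13]

Insert -11:
  append -11 at index 0 → [-11] (no swap needed)
Insert 13:
  append 13 at index 1 → [-11, 13] (no swap needed)
Insert -2:
  append -2 at index 2 → [-11, 13, -2] (no swap needed)
Insert -10:
  append -10 at index 3 → [-11, 13, -2, -10]
  -10 < parent 13 at index 1, swap → [-11, -10, -2, 13]
Insert -12:
  append -12 at index 4 → [-11, -10, -2, 13, -12]
  -12 < parent -10 at index 1, swap → [-11, -12, -2, 13, -10]
  -12 < parent -11 at index 0, swap → [-12, -11, -2, 13, -10]
Insert 15:
  append 15 at index 5 → [-12, -11, -2, 13, -10, 15] (no swap needed)
Insert -7:
  append -7 at index 6 → [-12, -11, -2, 13, -10, 15, -7]
  -7 < parent -2 at index 2, swap → [-12, -11, -7, 13, -10, 15, -2]
Insert -6:
  append -6 at index 7 → [-12, -11, -7, 13, -10, 15, -2, -6]
  -6 < parent 13 at index 3, swap → [-12, -11, -7, -6, -10, 15, -2, 13]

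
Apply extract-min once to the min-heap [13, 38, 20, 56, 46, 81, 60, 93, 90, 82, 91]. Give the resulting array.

remove root 13; move last element 91 to root → [91, 38, 20, 56, 46, 81, 60, 93, 90, 82]
91 vs smaller child 20 at index 2, swap → [20, 38, 91, 56, 46, 81, 60, 93, 90, 82]
91 vs smaller child 60 at index 6, swap → [20, 38, 60, 56, 46, 81, 91, 93, 90, 82]

[20, 38, 60, 56, 46, 81, 91, 93, 90, 82]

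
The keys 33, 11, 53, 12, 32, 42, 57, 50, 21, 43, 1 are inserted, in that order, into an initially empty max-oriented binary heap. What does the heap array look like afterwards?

[57, 50, 53, 32, 43, 33, 42, 11, 21, 12, 1]

Insert 33:
  append 33 at index 0 → [33] (no swap needed)
Insert 11:
  append 11 at index 1 → [33, 11] (no swap needed)
Insert 53:
  append 53 at index 2 → [33, 11, 53]
  53 > parent 33 at index 0, swap → [53, 11, 33]
Insert 12:
  append 12 at index 3 → [53, 11, 33, 12]
  12 > parent 11 at index 1, swap → [53, 12, 33, 11]
Insert 32:
  append 32 at index 4 → [53, 12, 33, 11, 32]
  32 > parent 12 at index 1, swap → [53, 32, 33, 11, 12]
Insert 42:
  append 42 at index 5 → [53, 32, 33, 11, 12, 42]
  42 > parent 33 at index 2, swap → [53, 32, 42, 11, 12, 33]
Insert 57:
  append 57 at index 6 → [53, 32, 42, 11, 12, 33, 57]
  57 > parent 42 at index 2, swap → [53, 32, 57, 11, 12, 33, 42]
  57 > parent 53 at index 0, swap → [57, 32, 53, 11, 12, 33, 42]
Insert 50:
  append 50 at index 7 → [57, 32, 53, 11, 12, 33, 42, 50]
  50 > parent 11 at index 3, swap → [57, 32, 53, 50, 12, 33, 42, 11]
  50 > parent 32 at index 1, swap → [57, 50, 53, 32, 12, 33, 42, 11]
Insert 21:
  append 21 at index 8 → [57, 50, 53, 32, 12, 33, 42, 11, 21] (no swap needed)
Insert 43:
  append 43 at index 9 → [57, 50, 53, 32, 12, 33, 42, 11, 21, 43]
  43 > parent 12 at index 4, swap → [57, 50, 53, 32, 43, 33, 42, 11, 21, 12]
Insert 1:
  append 1 at index 10 → [57, 50, 53, 32, 43, 33, 42, 11, 21, 12, 1] (no swap needed)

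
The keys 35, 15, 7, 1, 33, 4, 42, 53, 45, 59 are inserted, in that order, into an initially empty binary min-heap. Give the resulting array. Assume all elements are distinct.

[1, 7, 4, 35, 33, 15, 42, 53, 45, 59]

Insert 35:
  append 35 at index 0 → [35] (no swap needed)
Insert 15:
  append 15 at index 1 → [35, 15]
  15 < parent 35 at index 0, swap → [15, 35]
Insert 7:
  append 7 at index 2 → [15, 35, 7]
  7 < parent 15 at index 0, swap → [7, 35, 15]
Insert 1:
  append 1 at index 3 → [7, 35, 15, 1]
  1 < parent 35 at index 1, swap → [7, 1, 15, 35]
  1 < parent 7 at index 0, swap → [1, 7, 15, 35]
Insert 33:
  append 33 at index 4 → [1, 7, 15, 35, 33] (no swap needed)
Insert 4:
  append 4 at index 5 → [1, 7, 15, 35, 33, 4]
  4 < parent 15 at index 2, swap → [1, 7, 4, 35, 33, 15]
Insert 42:
  append 42 at index 6 → [1, 7, 4, 35, 33, 15, 42] (no swap needed)
Insert 53:
  append 53 at index 7 → [1, 7, 4, 35, 33, 15, 42, 53] (no swap needed)
Insert 45:
  append 45 at index 8 → [1, 7, 4, 35, 33, 15, 42, 53, 45] (no swap needed)
Insert 59:
  append 59 at index 9 → [1, 7, 4, 35, 33, 15, 42, 53, 45, 59] (no swap needed)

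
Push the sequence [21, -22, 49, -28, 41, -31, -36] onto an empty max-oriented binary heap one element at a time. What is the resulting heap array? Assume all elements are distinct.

[49, 41, 21, -28, -22, -31, -36]

Insert 21:
  append 21 at index 0 → [21] (no swap needed)
Insert -22:
  append -22 at index 1 → [21, -22] (no swap needed)
Insert 49:
  append 49 at index 2 → [21, -22, 49]
  49 > parent 21 at index 0, swap → [49, -22, 21]
Insert -28:
  append -28 at index 3 → [49, -22, 21, -28] (no swap needed)
Insert 41:
  append 41 at index 4 → [49, -22, 21, -28, 41]
  41 > parent -22 at index 1, swap → [49, 41, 21, -28, -22]
Insert -31:
  append -31 at index 5 → [49, 41, 21, -28, -22, -31] (no swap needed)
Insert -36:
  append -36 at index 6 → [49, 41, 21, -28, -22, -31, -36] (no swap needed)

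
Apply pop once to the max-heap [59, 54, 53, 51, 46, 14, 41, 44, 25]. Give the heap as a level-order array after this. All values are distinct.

[54, 51, 53, 44, 46, 14, 41, 25]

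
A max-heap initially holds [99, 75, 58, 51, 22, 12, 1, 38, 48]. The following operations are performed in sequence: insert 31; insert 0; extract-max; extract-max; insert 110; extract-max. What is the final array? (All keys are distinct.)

insert 31:
  append 31 at index 9 → [99, 75, 58, 51, 22, 12, 1, 38, 48, 31]
  31 > parent 22 at index 4, swap → [99, 75, 58, 51, 31, 12, 1, 38, 48, 22]
insert 0:
  append 0 at index 10 → [99, 75, 58, 51, 31, 12, 1, 38, 48, 22, 0] (no swap needed)
extract-max → returns 99:
  remove root 99; move last element 0 to root → [0, 75, 58, 51, 31, 12, 1, 38, 48, 22]
  0 vs larger child 75 at index 1, swap → [75, 0, 58, 51, 31, 12, 1, 38, 48, 22]
  0 vs larger child 51 at index 3, swap → [75, 51, 58, 0, 31, 12, 1, 38, 48, 22]
  0 vs larger child 48 at index 8, swap → [75, 51, 58, 48, 31, 12, 1, 38, 0, 22]
extract-max → returns 75:
  remove root 75; move last element 22 to root → [22, 51, 58, 48, 31, 12, 1, 38, 0]
  22 vs larger child 58 at index 2, swap → [58, 51, 22, 48, 31, 12, 1, 38, 0]
insert 110:
  append 110 at index 9 → [58, 51, 22, 48, 31, 12, 1, 38, 0, 110]
  110 > parent 31 at index 4, swap → [58, 51, 22, 48, 110, 12, 1, 38, 0, 31]
  110 > parent 51 at index 1, swap → [58, 110, 22, 48, 51, 12, 1, 38, 0, 31]
  110 > parent 58 at index 0, swap → [110, 58, 22, 48, 51, 12, 1, 38, 0, 31]
extract-max → returns 110:
  remove root 110; move last element 31 to root → [31, 58, 22, 48, 51, 12, 1, 38, 0]
  31 vs larger child 58 at index 1, swap → [58, 31, 22, 48, 51, 12, 1, 38, 0]
  31 vs larger child 51 at index 4, swap → [58, 51, 22, 48, 31, 12, 1, 38, 0]

[58, 51, 22, 48, 31, 12, 1, 38, 0]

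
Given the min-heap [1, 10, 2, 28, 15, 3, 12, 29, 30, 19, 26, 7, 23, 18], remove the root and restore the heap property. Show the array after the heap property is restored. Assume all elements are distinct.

remove root 1; move last element 18 to root → [18, 10, 2, 28, 15, 3, 12, 29, 30, 19, 26, 7, 23]
18 vs smaller child 2 at index 2, swap → [2, 10, 18, 28, 15, 3, 12, 29, 30, 19, 26, 7, 23]
18 vs smaller child 3 at index 5, swap → [2, 10, 3, 28, 15, 18, 12, 29, 30, 19, 26, 7, 23]
18 vs smaller child 7 at index 11, swap → [2, 10, 3, 28, 15, 7, 12, 29, 30, 19, 26, 18, 23]

[2, 10, 3, 28, 15, 7, 12, 29, 30, 19, 26, 18, 23]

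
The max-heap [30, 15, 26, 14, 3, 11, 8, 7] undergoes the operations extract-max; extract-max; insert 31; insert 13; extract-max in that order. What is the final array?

extract-max → returns 30:
  remove root 30; move last element 7 to root → [7, 15, 26, 14, 3, 11, 8]
  7 vs larger child 26 at index 2, swap → [26, 15, 7, 14, 3, 11, 8]
  7 vs larger child 11 at index 5, swap → [26, 15, 11, 14, 3, 7, 8]
extract-max → returns 26:
  remove root 26; move last element 8 to root → [8, 15, 11, 14, 3, 7]
  8 vs larger child 15 at index 1, swap → [15, 8, 11, 14, 3, 7]
  8 vs larger child 14 at index 3, swap → [15, 14, 11, 8, 3, 7]
insert 31:
  append 31 at index 6 → [15, 14, 11, 8, 3, 7, 31]
  31 > parent 11 at index 2, swap → [15, 14, 31, 8, 3, 7, 11]
  31 > parent 15 at index 0, swap → [31, 14, 15, 8, 3, 7, 11]
insert 13:
  append 13 at index 7 → [31, 14, 15, 8, 3, 7, 11, 13]
  13 > parent 8 at index 3, swap → [31, 14, 15, 13, 3, 7, 11, 8]
extract-max → returns 31:
  remove root 31; move last element 8 to root → [8, 14, 15, 13, 3, 7, 11]
  8 vs larger child 15 at index 2, swap → [15, 14, 8, 13, 3, 7, 11]
  8 vs larger child 11 at index 6, swap → [15, 14, 11, 13, 3, 7, 8]

[15, 14, 11, 13, 3, 7, 8]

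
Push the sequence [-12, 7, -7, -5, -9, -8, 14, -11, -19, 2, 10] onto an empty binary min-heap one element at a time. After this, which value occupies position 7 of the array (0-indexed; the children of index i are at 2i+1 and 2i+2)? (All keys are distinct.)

7

Insert -12:
  append -12 at index 0 → [-12] (no swap needed)
Insert 7:
  append 7 at index 1 → [-12, 7] (no swap needed)
Insert -7:
  append -7 at index 2 → [-12, 7, -7] (no swap needed)
Insert -5:
  append -5 at index 3 → [-12, 7, -7, -5]
  -5 < parent 7 at index 1, swap → [-12, -5, -7, 7]
Insert -9:
  append -9 at index 4 → [-12, -5, -7, 7, -9]
  -9 < parent -5 at index 1, swap → [-12, -9, -7, 7, -5]
Insert -8:
  append -8 at index 5 → [-12, -9, -7, 7, -5, -8]
  -8 < parent -7 at index 2, swap → [-12, -9, -8, 7, -5, -7]
Insert 14:
  append 14 at index 6 → [-12, -9, -8, 7, -5, -7, 14] (no swap needed)
Insert -11:
  append -11 at index 7 → [-12, -9, -8, 7, -5, -7, 14, -11]
  -11 < parent 7 at index 3, swap → [-12, -9, -8, -11, -5, -7, 14, 7]
  -11 < parent -9 at index 1, swap → [-12, -11, -8, -9, -5, -7, 14, 7]
Insert -19:
  append -19 at index 8 → [-12, -11, -8, -9, -5, -7, 14, 7, -19]
  -19 < parent -9 at index 3, swap → [-12, -11, -8, -19, -5, -7, 14, 7, -9]
  -19 < parent -11 at index 1, swap → [-12, -19, -8, -11, -5, -7, 14, 7, -9]
  -19 < parent -12 at index 0, swap → [-19, -12, -8, -11, -5, -7, 14, 7, -9]
Insert 2:
  append 2 at index 9 → [-19, -12, -8, -11, -5, -7, 14, 7, -9, 2] (no swap needed)
Insert 10:
  append 10 at index 10 → [-19, -12, -8, -11, -5, -7, 14, 7, -9, 2, 10] (no swap needed)
resulting array: [-19, -12, -8, -11, -5, -7, 14, 7, -9, 2, 10]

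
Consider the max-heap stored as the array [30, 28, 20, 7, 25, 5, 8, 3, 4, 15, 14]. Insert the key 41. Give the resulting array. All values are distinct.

append 41 at index 11 → [30, 28, 20, 7, 25, 5, 8, 3, 4, 15, 14, 41]
41 > parent 5 at index 5, swap → [30, 28, 20, 7, 25, 41, 8, 3, 4, 15, 14, 5]
41 > parent 20 at index 2, swap → [30, 28, 41, 7, 25, 20, 8, 3, 4, 15, 14, 5]
41 > parent 30 at index 0, swap → [41, 28, 30, 7, 25, 20, 8, 3, 4, 15, 14, 5]

[41, 28, 30, 7, 25, 20, 8, 3, 4, 15, 14, 5]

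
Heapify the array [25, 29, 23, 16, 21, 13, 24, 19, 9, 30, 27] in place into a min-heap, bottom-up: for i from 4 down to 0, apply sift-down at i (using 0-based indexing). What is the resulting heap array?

[9, 16, 13, 19, 21, 23, 24, 25, 29, 30, 27]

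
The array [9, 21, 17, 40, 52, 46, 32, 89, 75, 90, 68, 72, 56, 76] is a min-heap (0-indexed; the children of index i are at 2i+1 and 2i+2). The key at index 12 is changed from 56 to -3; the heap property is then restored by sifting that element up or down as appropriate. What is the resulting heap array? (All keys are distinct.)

set index 12 from 56 to -3 → [9, 21, 17, 40, 52, 46, 32, 89, 75, 90, 68, 72, -3, 76]
-3 < parent 46 at index 5, swap → [9, 21, 17, 40, 52, -3, 32, 89, 75, 90, 68, 72, 46, 76]
-3 < parent 17 at index 2, swap → [9, 21, -3, 40, 52, 17, 32, 89, 75, 90, 68, 72, 46, 76]
-3 < parent 9 at index 0, swap → [-3, 21, 9, 40, 52, 17, 32, 89, 75, 90, 68, 72, 46, 76]

[-3, 21, 9, 40, 52, 17, 32, 89, 75, 90, 68, 72, 46, 76]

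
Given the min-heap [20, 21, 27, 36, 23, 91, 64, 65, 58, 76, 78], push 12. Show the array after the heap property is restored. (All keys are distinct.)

[12, 21, 20, 36, 23, 27, 64, 65, 58, 76, 78, 91]

append 12 at index 11 → [20, 21, 27, 36, 23, 91, 64, 65, 58, 76, 78, 12]
12 < parent 91 at index 5, swap → [20, 21, 27, 36, 23, 12, 64, 65, 58, 76, 78, 91]
12 < parent 27 at index 2, swap → [20, 21, 12, 36, 23, 27, 64, 65, 58, 76, 78, 91]
12 < parent 20 at index 0, swap → [12, 21, 20, 36, 23, 27, 64, 65, 58, 76, 78, 91]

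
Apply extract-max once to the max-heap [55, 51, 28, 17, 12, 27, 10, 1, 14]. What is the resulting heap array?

[51, 17, 28, 14, 12, 27, 10, 1]

remove root 55; move last element 14 to root → [14, 51, 28, 17, 12, 27, 10, 1]
14 vs larger child 51 at index 1, swap → [51, 14, 28, 17, 12, 27, 10, 1]
14 vs larger child 17 at index 3, swap → [51, 17, 28, 14, 12, 27, 10, 1]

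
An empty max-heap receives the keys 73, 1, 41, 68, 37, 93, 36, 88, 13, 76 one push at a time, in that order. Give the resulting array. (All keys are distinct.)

[93, 88, 73, 68, 76, 41, 36, 1, 13, 37]

Insert 73:
  append 73 at index 0 → [73] (no swap needed)
Insert 1:
  append 1 at index 1 → [73, 1] (no swap needed)
Insert 41:
  append 41 at index 2 → [73, 1, 41] (no swap needed)
Insert 68:
  append 68 at index 3 → [73, 1, 41, 68]
  68 > parent 1 at index 1, swap → [73, 68, 41, 1]
Insert 37:
  append 37 at index 4 → [73, 68, 41, 1, 37] (no swap needed)
Insert 93:
  append 93 at index 5 → [73, 68, 41, 1, 37, 93]
  93 > parent 41 at index 2, swap → [73, 68, 93, 1, 37, 41]
  93 > parent 73 at index 0, swap → [93, 68, 73, 1, 37, 41]
Insert 36:
  append 36 at index 6 → [93, 68, 73, 1, 37, 41, 36] (no swap needed)
Insert 88:
  append 88 at index 7 → [93, 68, 73, 1, 37, 41, 36, 88]
  88 > parent 1 at index 3, swap → [93, 68, 73, 88, 37, 41, 36, 1]
  88 > parent 68 at index 1, swap → [93, 88, 73, 68, 37, 41, 36, 1]
Insert 13:
  append 13 at index 8 → [93, 88, 73, 68, 37, 41, 36, 1, 13] (no swap needed)
Insert 76:
  append 76 at index 9 → [93, 88, 73, 68, 37, 41, 36, 1, 13, 76]
  76 > parent 37 at index 4, swap → [93, 88, 73, 68, 76, 41, 36, 1, 13, 37]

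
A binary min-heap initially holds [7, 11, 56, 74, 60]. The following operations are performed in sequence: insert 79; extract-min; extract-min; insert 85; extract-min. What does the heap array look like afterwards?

insert 79:
  append 79 at index 5 → [7, 11, 56, 74, 60, 79] (no swap needed)
extract-min → returns 7:
  remove root 7; move last element 79 to root → [79, 11, 56, 74, 60]
  79 vs smaller child 11 at index 1, swap → [11, 79, 56, 74, 60]
  79 vs smaller child 60 at index 4, swap → [11, 60, 56, 74, 79]
extract-min → returns 11:
  remove root 11; move last element 79 to root → [79, 60, 56, 74]
  79 vs smaller child 56 at index 2, swap → [56, 60, 79, 74]
insert 85:
  append 85 at index 4 → [56, 60, 79, 74, 85] (no swap needed)
extract-min → returns 56:
  remove root 56; move last element 85 to root → [85, 60, 79, 74]
  85 vs smaller child 60 at index 1, swap → [60, 85, 79, 74]
  85 vs only child 74 at index 3, swap → [60, 74, 79, 85]

[60, 74, 79, 85]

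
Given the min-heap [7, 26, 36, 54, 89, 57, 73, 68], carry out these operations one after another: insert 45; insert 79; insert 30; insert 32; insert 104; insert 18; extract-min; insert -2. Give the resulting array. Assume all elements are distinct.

[-2, 26, 18, 45, 30, 36, 32, 68, 54, 89, 79, 57, 104, 73]

insert 45:
  append 45 at index 8 → [7, 26, 36, 54, 89, 57, 73, 68, 45]
  45 < parent 54 at index 3, swap → [7, 26, 36, 45, 89, 57, 73, 68, 54]
insert 79:
  append 79 at index 9 → [7, 26, 36, 45, 89, 57, 73, 68, 54, 79]
  79 < parent 89 at index 4, swap → [7, 26, 36, 45, 79, 57, 73, 68, 54, 89]
insert 30:
  append 30 at index 10 → [7, 26, 36, 45, 79, 57, 73, 68, 54, 89, 30]
  30 < parent 79 at index 4, swap → [7, 26, 36, 45, 30, 57, 73, 68, 54, 89, 79]
insert 32:
  append 32 at index 11 → [7, 26, 36, 45, 30, 57, 73, 68, 54, 89, 79, 32]
  32 < parent 57 at index 5, swap → [7, 26, 36, 45, 30, 32, 73, 68, 54, 89, 79, 57]
  32 < parent 36 at index 2, swap → [7, 26, 32, 45, 30, 36, 73, 68, 54, 89, 79, 57]
insert 104:
  append 104 at index 12 → [7, 26, 32, 45, 30, 36, 73, 68, 54, 89, 79, 57, 104] (no swap needed)
insert 18:
  append 18 at index 13 → [7, 26, 32, 45, 30, 36, 73, 68, 54, 89, 79, 57, 104, 18]
  18 < parent 73 at index 6, swap → [7, 26, 32, 45, 30, 36, 18, 68, 54, 89, 79, 57, 104, 73]
  18 < parent 32 at index 2, swap → [7, 26, 18, 45, 30, 36, 32, 68, 54, 89, 79, 57, 104, 73]
extract-min → returns 7:
  remove root 7; move last element 73 to root → [73, 26, 18, 45, 30, 36, 32, 68, 54, 89, 79, 57, 104]
  73 vs smaller child 18 at index 2, swap → [18, 26, 73, 45, 30, 36, 32, 68, 54, 89, 79, 57, 104]
  73 vs smaller child 32 at index 6, swap → [18, 26, 32, 45, 30, 36, 73, 68, 54, 89, 79, 57, 104]
insert -2:
  append -2 at index 13 → [18, 26, 32, 45, 30, 36, 73, 68, 54, 89, 79, 57, 104, -2]
  -2 < parent 73 at index 6, swap → [18, 26, 32, 45, 30, 36, -2, 68, 54, 89, 79, 57, 104, 73]
  -2 < parent 32 at index 2, swap → [18, 26, -2, 45, 30, 36, 32, 68, 54, 89, 79, 57, 104, 73]
  -2 < parent 18 at index 0, swap → [-2, 26, 18, 45, 30, 36, 32, 68, 54, 89, 79, 57, 104, 73]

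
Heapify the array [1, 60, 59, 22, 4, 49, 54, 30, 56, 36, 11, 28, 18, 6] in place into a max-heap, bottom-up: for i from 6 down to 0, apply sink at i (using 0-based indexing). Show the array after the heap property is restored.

[60, 56, 59, 30, 36, 49, 54, 1, 22, 4, 11, 28, 18, 6]

sift down from index 6: already satisfies heap property
sift down from index 5: already satisfies heap property
sift down from index 4:
  4 vs larger child 36 at index 9, swap → [1, 60, 59, 22, 36, 49, 54, 30, 56, 4, 11, 28, 18, 6]
sift down from index 3:
  22 vs larger child 56 at index 8, swap → [1, 60, 59, 56, 36, 49, 54, 30, 22, 4, 11, 28, 18, 6]
sift down from index 2: already satisfies heap property
sift down from index 1: already satisfies heap property
sift down from index 0:
  1 vs larger child 60 at index 1, swap → [60, 1, 59, 56, 36, 49, 54, 30, 22, 4, 11, 28, 18, 6]
  1 vs larger child 56 at index 3, swap → [60, 56, 59, 1, 36, 49, 54, 30, 22, 4, 11, 28, 18, 6]
  1 vs larger child 30 at index 7, swap → [60, 56, 59, 30, 36, 49, 54, 1, 22, 4, 11, 28, 18, 6]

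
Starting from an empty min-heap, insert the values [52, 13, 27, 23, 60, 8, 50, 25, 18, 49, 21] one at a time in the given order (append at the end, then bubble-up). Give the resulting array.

[8, 18, 13, 23, 21, 27, 50, 52, 25, 60, 49]

Insert 52:
  append 52 at index 0 → [52] (no swap needed)
Insert 13:
  append 13 at index 1 → [52, 13]
  13 < parent 52 at index 0, swap → [13, 52]
Insert 27:
  append 27 at index 2 → [13, 52, 27] (no swap needed)
Insert 23:
  append 23 at index 3 → [13, 52, 27, 23]
  23 < parent 52 at index 1, swap → [13, 23, 27, 52]
Insert 60:
  append 60 at index 4 → [13, 23, 27, 52, 60] (no swap needed)
Insert 8:
  append 8 at index 5 → [13, 23, 27, 52, 60, 8]
  8 < parent 27 at index 2, swap → [13, 23, 8, 52, 60, 27]
  8 < parent 13 at index 0, swap → [8, 23, 13, 52, 60, 27]
Insert 50:
  append 50 at index 6 → [8, 23, 13, 52, 60, 27, 50] (no swap needed)
Insert 25:
  append 25 at index 7 → [8, 23, 13, 52, 60, 27, 50, 25]
  25 < parent 52 at index 3, swap → [8, 23, 13, 25, 60, 27, 50, 52]
Insert 18:
  append 18 at index 8 → [8, 23, 13, 25, 60, 27, 50, 52, 18]
  18 < parent 25 at index 3, swap → [8, 23, 13, 18, 60, 27, 50, 52, 25]
  18 < parent 23 at index 1, swap → [8, 18, 13, 23, 60, 27, 50, 52, 25]
Insert 49:
  append 49 at index 9 → [8, 18, 13, 23, 60, 27, 50, 52, 25, 49]
  49 < parent 60 at index 4, swap → [8, 18, 13, 23, 49, 27, 50, 52, 25, 60]
Insert 21:
  append 21 at index 10 → [8, 18, 13, 23, 49, 27, 50, 52, 25, 60, 21]
  21 < parent 49 at index 4, swap → [8, 18, 13, 23, 21, 27, 50, 52, 25, 60, 49]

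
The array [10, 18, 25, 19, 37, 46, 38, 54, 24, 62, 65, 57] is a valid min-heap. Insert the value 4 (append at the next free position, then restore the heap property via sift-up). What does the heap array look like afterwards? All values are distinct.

[4, 18, 10, 19, 37, 25, 38, 54, 24, 62, 65, 57, 46]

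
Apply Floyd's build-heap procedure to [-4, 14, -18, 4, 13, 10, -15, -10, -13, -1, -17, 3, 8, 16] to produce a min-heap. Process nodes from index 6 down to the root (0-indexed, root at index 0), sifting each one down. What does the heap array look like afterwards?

sift down from index 6: already satisfies heap property
sift down from index 5:
  10 vs smaller child 3 at index 11, swap → [-4, 14, -18, 4, 13, 3, -15, -10, -13, -1, -17, 10, 8, 16]
sift down from index 4:
  13 vs smaller child -17 at index 10, swap → [-4, 14, -18, 4, -17, 3, -15, -10, -13, -1, 13, 10, 8, 16]
sift down from index 3:
  4 vs smaller child -13 at index 8, swap → [-4, 14, -18, -13, -17, 3, -15, -10, 4, -1, 13, 10, 8, 16]
sift down from index 2: already satisfies heap property
sift down from index 1:
  14 vs smaller child -17 at index 4, swap → [-4, -17, -18, -13, 14, 3, -15, -10, 4, -1, 13, 10, 8, 16]
  14 vs smaller child -1 at index 9, swap → [-4, -17, -18, -13, -1, 3, -15, -10, 4, 14, 13, 10, 8, 16]
sift down from index 0:
  -4 vs smaller child -18 at index 2, swap → [-18, -17, -4, -13, -1, 3, -15, -10, 4, 14, 13, 10, 8, 16]
  -4 vs smaller child -15 at index 6, swap → [-18, -17, -15, -13, -1, 3, -4, -10, 4, 14, 13, 10, 8, 16]

[-18, -17, -15, -13, -1, 3, -4, -10, 4, 14, 13, 10, 8, 16]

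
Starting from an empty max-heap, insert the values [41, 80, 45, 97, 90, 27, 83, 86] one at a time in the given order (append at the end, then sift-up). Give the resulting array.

Insert 41:
  append 41 at index 0 → [41] (no swap needed)
Insert 80:
  append 80 at index 1 → [41, 80]
  80 > parent 41 at index 0, swap → [80, 41]
Insert 45:
  append 45 at index 2 → [80, 41, 45] (no swap needed)
Insert 97:
  append 97 at index 3 → [80, 41, 45, 97]
  97 > parent 41 at index 1, swap → [80, 97, 45, 41]
  97 > parent 80 at index 0, swap → [97, 80, 45, 41]
Insert 90:
  append 90 at index 4 → [97, 80, 45, 41, 90]
  90 > parent 80 at index 1, swap → [97, 90, 45, 41, 80]
Insert 27:
  append 27 at index 5 → [97, 90, 45, 41, 80, 27] (no swap needed)
Insert 83:
  append 83 at index 6 → [97, 90, 45, 41, 80, 27, 83]
  83 > parent 45 at index 2, swap → [97, 90, 83, 41, 80, 27, 45]
Insert 86:
  append 86 at index 7 → [97, 90, 83, 41, 80, 27, 45, 86]
  86 > parent 41 at index 3, swap → [97, 90, 83, 86, 80, 27, 45, 41]

[97, 90, 83, 86, 80, 27, 45, 41]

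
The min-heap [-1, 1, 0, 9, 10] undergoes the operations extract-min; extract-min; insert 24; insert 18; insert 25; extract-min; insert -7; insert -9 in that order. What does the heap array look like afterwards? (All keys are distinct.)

extract-min → returns -1:
  remove root -1; move last element 10 to root → [10, 1, 0, 9]
  10 vs smaller child 0 at index 2, swap → [0, 1, 10, 9]
extract-min → returns 0:
  remove root 0; move last element 9 to root → [9, 1, 10]
  9 vs smaller child 1 at index 1, swap → [1, 9, 10]
insert 24:
  append 24 at index 3 → [1, 9, 10, 24] (no swap needed)
insert 18:
  append 18 at index 4 → [1, 9, 10, 24, 18] (no swap needed)
insert 25:
  append 25 at index 5 → [1, 9, 10, 24, 18, 25] (no swap needed)
extract-min → returns 1:
  remove root 1; move last element 25 to root → [25, 9, 10, 24, 18]
  25 vs smaller child 9 at index 1, swap → [9, 25, 10, 24, 18]
  25 vs smaller child 18 at index 4, swap → [9, 18, 10, 24, 25]
insert -7:
  append -7 at index 5 → [9, 18, 10, 24, 25, -7]
  -7 < parent 10 at index 2, swap → [9, 18, -7, 24, 25, 10]
  -7 < parent 9 at index 0, swap → [-7, 18, 9, 24, 25, 10]
insert -9:
  append -9 at index 6 → [-7, 18, 9, 24, 25, 10, -9]
  -9 < parent 9 at index 2, swap → [-7, 18, -9, 24, 25, 10, 9]
  -9 < parent -7 at index 0, swap → [-9, 18, -7, 24, 25, 10, 9]

[-9, 18, -7, 24, 25, 10, 9]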